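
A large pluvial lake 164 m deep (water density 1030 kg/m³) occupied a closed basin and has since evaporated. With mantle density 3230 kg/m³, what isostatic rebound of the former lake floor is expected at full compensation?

u = d ρ_w/ρ_m = 164 m × 1030/3230 = 52.3 m.

52.3 m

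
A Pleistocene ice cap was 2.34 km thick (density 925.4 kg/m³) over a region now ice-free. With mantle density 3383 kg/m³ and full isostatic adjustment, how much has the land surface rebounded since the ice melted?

0.64 km

Removing the load lets mantle flow back in; uplift u satisfies ρ_ice t = ρ_m u.
u = t ρ_ice/ρ_m = 2.34 km × 925.4/3383 = 0.64 km.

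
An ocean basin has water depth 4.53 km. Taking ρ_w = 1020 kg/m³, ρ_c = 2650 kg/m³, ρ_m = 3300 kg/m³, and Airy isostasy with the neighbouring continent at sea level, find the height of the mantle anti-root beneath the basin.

For local isostatic compensation: replacing crust with seawater at the top is compensated by replacing crust with mantle at the base: d (ρ_c − ρ_w) = a (ρ_m − ρ_c).
a = d (ρ_c − ρ_w)/(ρ_m − ρ_c) = 4.53 km × 1630/650 = 11.4 km.

11.4 km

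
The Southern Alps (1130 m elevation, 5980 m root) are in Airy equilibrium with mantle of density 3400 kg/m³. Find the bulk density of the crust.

ρ_c h = (ρ_m − ρ_c) r → ρ_c (h + r) = ρ_m r → ρ_c = ρ_m r / (h + r).
ρ_c = 3400 × 5980 m / (1130 m + 5980 m) = 2860 kg/m³.

2860 kg/m³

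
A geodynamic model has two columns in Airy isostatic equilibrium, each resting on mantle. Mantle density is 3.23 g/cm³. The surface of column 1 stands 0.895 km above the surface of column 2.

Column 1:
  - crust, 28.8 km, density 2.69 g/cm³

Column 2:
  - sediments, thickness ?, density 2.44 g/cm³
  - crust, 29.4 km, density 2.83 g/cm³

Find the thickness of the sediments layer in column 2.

Take the compensation level at the base of the deeper column (depth z_c below the surface of column 1) and equate Σ ρ_i t_i down to z_c; mantle fills any gap and the z_c terms cancel.
Column 1: 28.8×2.69 + (z_c − 28.8)×3.23
Column 2: 0.895×0 + x×2.44 + 29.4×2.83 + (z_c − 0.895 − 29.4 − x)×3.23
The z_c×3.23 term appears on both sides and cancels. Collect the known terms of each column as K = Σ(ρt)_known − 3.23 × (depth of known layers): K_1 = 77.472 − 3.23×28.8 = −15.552; K_2 = 83.202 − 3.23×(0.895 + 29.4) = −14.65085.
Balance: K_1 = K_2 − x×(3.23 − 2.44), so x = (K_2 − K_1)/(3.23 − 2.44) = 0.90115/0.79 = 1.14 km.

1.14 km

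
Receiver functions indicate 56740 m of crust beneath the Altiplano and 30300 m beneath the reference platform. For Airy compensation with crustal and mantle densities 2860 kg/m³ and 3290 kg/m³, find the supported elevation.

Excess crust Δ = 56740 m − 30300 m = 26440 m, split between elevation h and root r with h + r = Δ.
Airy balance ρ_c h = (ρ_m − ρ_c) r gives r = h ρ_c/(ρ_m − ρ_c), so h (1 + ρ_c/(ρ_m − ρ_c)) = Δ, i.e. h = Δ (ρ_m − ρ_c)/ρ_m.
h = 26440 m × 430/3290 = 3460 m.

3460 m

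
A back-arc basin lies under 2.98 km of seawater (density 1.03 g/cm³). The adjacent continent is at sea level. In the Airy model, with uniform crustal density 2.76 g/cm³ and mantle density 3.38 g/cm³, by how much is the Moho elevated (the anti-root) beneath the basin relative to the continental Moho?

8.32 km

For local isostatic compensation: replacing crust with seawater at the top is compensated by replacing crust with mantle at the base: d (ρ_c − ρ_w) = a (ρ_m − ρ_c).
a = d (ρ_c − ρ_w)/(ρ_m − ρ_c) = 2.98 km × 1.73/0.62 = 8.32 km.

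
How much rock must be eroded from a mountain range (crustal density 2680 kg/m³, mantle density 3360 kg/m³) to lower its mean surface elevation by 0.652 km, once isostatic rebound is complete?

Net drop Δ = e − u = e − e ρ_c/ρ_m = e (ρ_m − ρ_c)/ρ_m.
e = Δ ρ_m/(ρ_m − ρ_c) = 0.652 km × 3360/680 = 3.22 km.

3.22 km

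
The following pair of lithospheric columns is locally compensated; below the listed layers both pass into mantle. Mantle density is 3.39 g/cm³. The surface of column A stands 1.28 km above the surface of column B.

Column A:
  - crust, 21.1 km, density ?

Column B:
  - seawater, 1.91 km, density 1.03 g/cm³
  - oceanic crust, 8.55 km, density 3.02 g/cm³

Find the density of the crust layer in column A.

Take the compensation level at the base of the deeper column (depth z_c below the surface of column A) and equate Σ ρ_i t_i down to z_c; mantle fills any gap and the z_c terms cancel.
Column A: 21.1×ρ + (z_c − 21.1)×3.39
Column B: 1.28×0 + 1.91×1.03 + 8.55×3.02 + (z_c − 1.28 − 10.46)×3.39
The z_c×3.39 term appears on both sides and cancels. Collect the known terms of each column as K = Σ(ρt)_known − 3.39 × (depth of known layers): K_A = 0 − 3.39×21.1 = −71.529; K_B = 27.7883 − 3.39×(1.28 + 10.46) = −12.0103.
Balance: K_A + 21.1×ρ = K_B, so ρ = (K_B − K_A)/21.1 = 59.5187/21.1 = 2.82 g/cm³.

2.82 g/cm³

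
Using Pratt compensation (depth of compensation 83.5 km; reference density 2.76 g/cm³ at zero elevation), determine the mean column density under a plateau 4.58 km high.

Pratt balance: ρ_ref D = ρ (D + h).
ρ = ρ_ref D/(D + h) = 2.76 × 83.5 km/(83.5 km + 4.58 km) = 2.62 g/cm³.

2.62 g/cm³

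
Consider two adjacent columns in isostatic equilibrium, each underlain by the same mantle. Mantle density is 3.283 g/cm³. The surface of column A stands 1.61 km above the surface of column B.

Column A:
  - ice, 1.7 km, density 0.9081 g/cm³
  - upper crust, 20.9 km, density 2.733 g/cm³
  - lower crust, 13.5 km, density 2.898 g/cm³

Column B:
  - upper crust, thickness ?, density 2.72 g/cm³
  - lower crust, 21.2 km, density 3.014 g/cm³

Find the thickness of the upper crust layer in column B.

17.3 km

Take the compensation level at the base of the deeper column (depth z_c below the surface of column A) and equate Σ ρ_i t_i down to z_c; mantle fills any gap and the z_c terms cancel.
Column A: 1.7×0.9081 + 20.9×2.733 + 13.5×2.898 + (z_c − 36.1)×3.283
Column B: 1.61×0 + x×2.72 + 21.2×3.014 + (z_c − 1.61 − 21.2 − x)×3.283
The z_c×3.283 term appears on both sides and cancels. Collect the known terms of each column as K = Σ(ρt)_known − 3.283 × (depth of known layers): K_A = 97.78647 − 3.283×36.1 = −20.72983; K_B = 63.8968 − 3.283×(1.61 + 21.2) = −10.98843.
Balance: K_A = K_B − x×(3.283 − 2.72), so x = (K_B − K_A)/(3.283 − 2.72) = 9.7414/0.563 = 17.3 km.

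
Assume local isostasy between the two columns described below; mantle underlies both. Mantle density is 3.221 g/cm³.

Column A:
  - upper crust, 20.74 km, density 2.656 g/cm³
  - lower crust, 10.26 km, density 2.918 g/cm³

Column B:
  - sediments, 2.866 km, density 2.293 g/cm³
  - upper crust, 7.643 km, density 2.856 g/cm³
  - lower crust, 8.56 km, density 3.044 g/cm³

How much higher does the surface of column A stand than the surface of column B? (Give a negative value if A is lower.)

2.44 km

For any compensation level in the mantle, the mantle terms cancel and isostasy reduces to e = (Σt_A − Σt_B) − (Σ(ρt)_A − Σ(ρt)_B) / ρ_m.
Σt_A = 31 km; Σt_B = 19.069 km; Σ(ρt)_A = 85.02412; Σ(ρt)_B = 54.456786 (in km·g/cm³).
e = (31 − 19.069) − (85.02412 − 54.456786) / 3.221 = 2.44 km.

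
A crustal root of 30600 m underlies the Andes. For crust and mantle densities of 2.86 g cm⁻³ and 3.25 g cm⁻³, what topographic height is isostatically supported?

4170 m

Balancing pressure at the compensation depth: ρ_c h = (ρ_m − ρ_c) r.
h = r (ρ_m − ρ_c) / ρ_c = 30600 m × (3.25 − 2.86) / 2.86 = 4170 m.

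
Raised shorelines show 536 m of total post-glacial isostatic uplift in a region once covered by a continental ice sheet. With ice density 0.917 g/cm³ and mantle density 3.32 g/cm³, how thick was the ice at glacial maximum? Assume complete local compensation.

u = t ρ_ice/ρ_m → t = u ρ_m/ρ_ice = 536 m × 3.32/0.917 = 1940 m.

1940 m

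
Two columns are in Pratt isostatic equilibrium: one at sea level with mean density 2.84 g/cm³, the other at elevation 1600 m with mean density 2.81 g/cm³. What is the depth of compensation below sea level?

ρ_ref D = ρ (D + h) → D (ρ_ref − ρ) = ρ h.
D = ρ h/(ρ_ref − ρ) = 2.81 × 1600 m/(2.84 − 2.81) = 150000 m.

150000 m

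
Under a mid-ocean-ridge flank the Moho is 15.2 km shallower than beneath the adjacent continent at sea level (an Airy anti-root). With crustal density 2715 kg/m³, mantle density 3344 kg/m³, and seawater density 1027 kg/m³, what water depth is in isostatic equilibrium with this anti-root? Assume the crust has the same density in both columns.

5.66 km

Replacing a thickness d of crust by seawater at the top must be balanced by replacing crust with mantle at the base: d (ρ_c − ρ_w) = a (ρ_m − ρ_c).
d = a (ρ_m − ρ_c)/(ρ_c − ρ_w) = 15.2 km × 629/1688 = 5.66 km.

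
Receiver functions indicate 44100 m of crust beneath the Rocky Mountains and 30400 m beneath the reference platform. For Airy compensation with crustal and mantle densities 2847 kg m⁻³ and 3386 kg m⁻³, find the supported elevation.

2180 m

Excess crust Δ = 44100 m − 30400 m = 13700 m, split between elevation h and root r with h + r = Δ.
Airy balance ρ_c h = (ρ_m − ρ_c) r gives r = h ρ_c/(ρ_m − ρ_c), so h (1 + ρ_c/(ρ_m − ρ_c)) = Δ, i.e. h = Δ (ρ_m − ρ_c)/ρ_m.
h = 13700 m × 539/3386 = 2180 m.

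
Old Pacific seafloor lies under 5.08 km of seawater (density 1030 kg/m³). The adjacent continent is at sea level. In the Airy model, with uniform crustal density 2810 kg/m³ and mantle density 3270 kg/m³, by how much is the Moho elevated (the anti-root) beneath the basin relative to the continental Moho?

19.7 km

Equating mass per unit area of the two columns: replacing crust with seawater at the top is compensated by replacing crust with mantle at the base: d (ρ_c − ρ_w) = a (ρ_m − ρ_c).
a = d (ρ_c − ρ_w)/(ρ_m − ρ_c) = 5.08 km × 1780/460 = 19.7 km.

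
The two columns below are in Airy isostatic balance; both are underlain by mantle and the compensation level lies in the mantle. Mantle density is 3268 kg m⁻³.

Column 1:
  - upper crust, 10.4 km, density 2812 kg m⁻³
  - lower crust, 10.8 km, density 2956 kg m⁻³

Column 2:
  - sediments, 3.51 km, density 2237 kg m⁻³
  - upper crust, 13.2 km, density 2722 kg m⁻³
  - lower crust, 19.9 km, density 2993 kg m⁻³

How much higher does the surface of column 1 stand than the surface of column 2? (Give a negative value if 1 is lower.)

−2.51 km

For any compensation level in the mantle, the mantle terms cancel and isostasy reduces to e = (Σt_1 − Σt_2) − (Σ(ρt)_1 − Σ(ρt)_2) / ρ_m.
Σt_1 = 21.2 km; Σt_2 = 36.61 km; Σ(ρt)_1 = 61169.6; Σ(ρt)_2 = 103342.97 (in km·kg m⁻³).
e = (21.2 − 36.61) − (61169.6 − 103342.97) / 3268 = −2.51 km.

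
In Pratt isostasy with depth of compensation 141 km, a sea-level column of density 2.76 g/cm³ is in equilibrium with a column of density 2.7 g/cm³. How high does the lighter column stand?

3.13 km

ρ_ref D = ρ (D + h) → h = D (ρ_ref − ρ)/ρ.
h = 141 km × (2.76 − 2.7)/2.7 = 3.13 km.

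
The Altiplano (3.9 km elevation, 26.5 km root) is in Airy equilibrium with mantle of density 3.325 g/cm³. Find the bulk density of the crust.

ρ_c h = (ρ_m − ρ_c) r → ρ_c (h + r) = ρ_m r → ρ_c = ρ_m r / (h + r).
ρ_c = 3.325 × 26.5 km / (3.9 km + 26.5 km) = 2.9 g/cm³.

2.9 g/cm³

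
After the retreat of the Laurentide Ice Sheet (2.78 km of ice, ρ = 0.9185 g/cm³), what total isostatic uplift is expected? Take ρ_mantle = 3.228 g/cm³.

0.791 km

Removing the load lets mantle flow back in; uplift u satisfies ρ_ice t = ρ_m u.
u = t ρ_ice/ρ_m = 2.78 km × 0.9185/3.228 = 0.791 km.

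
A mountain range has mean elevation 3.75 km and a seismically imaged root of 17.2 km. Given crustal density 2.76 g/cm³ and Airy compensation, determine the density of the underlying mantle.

3.36 g/cm³

Airy balance: ρ_c h = (ρ_m − ρ_c) r → ρ_m = ρ_c (1 + h/r).
ρ_m = 2.76 × (1 + 3.75 km/17.2 km) = 3.36 g/cm³.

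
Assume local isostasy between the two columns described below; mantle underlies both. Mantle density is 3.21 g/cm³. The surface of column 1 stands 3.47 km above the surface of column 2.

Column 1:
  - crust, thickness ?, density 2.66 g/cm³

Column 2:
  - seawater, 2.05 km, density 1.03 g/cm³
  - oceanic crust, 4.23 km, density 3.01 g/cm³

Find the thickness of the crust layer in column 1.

29.9 km

Take the compensation level at the base of the deeper column (depth z_c below the surface of column 1) and equate Σ ρ_i t_i down to z_c; mantle fills any gap and the z_c terms cancel.
Column 1: x×2.66 + (z_c − 0 − x)×3.21
Column 2: 3.47×0 + 2.05×1.03 + 4.23×3.01 + (z_c − 3.47 − 6.28)×3.21
The z_c×3.21 term appears on both sides and cancels. Collect the known terms of each column as K = Σ(ρt)_known − 3.21 × (depth of known layers): K_1 = 0 − 3.21×0 = 0; K_2 = 14.8438 − 3.21×(3.47 + 6.28) = −16.4537.
Balance: K_1 − x×(3.21 − 2.66) = K_2, so x = (K_1 − K_2)/(3.21 − 2.66) = 16.4537/0.55 = 29.9 km.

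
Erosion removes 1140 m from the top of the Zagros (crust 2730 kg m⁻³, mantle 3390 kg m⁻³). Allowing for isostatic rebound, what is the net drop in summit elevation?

222 m

Rebound u = e ρ_c/ρ_m = 1140 m × 2730/3390 = 918.1 m.
Net surface drop = e − u = 1140 m − 918.1 m = e (ρ_m − ρ_c)/ρ_m = 222 m.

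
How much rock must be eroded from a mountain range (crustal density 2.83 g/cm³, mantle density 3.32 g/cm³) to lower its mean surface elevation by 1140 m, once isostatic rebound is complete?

Net drop Δ = e − u = e − e ρ_c/ρ_m = e (ρ_m − ρ_c)/ρ_m.
e = Δ ρ_m/(ρ_m − ρ_c) = 1140 m × 3.32/0.49 = 7720 m.

7720 m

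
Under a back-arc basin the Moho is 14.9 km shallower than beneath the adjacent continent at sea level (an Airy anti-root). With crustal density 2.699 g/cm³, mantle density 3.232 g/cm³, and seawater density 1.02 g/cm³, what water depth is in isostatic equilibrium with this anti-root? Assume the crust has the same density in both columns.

4.73 km

Replacing a thickness d of crust by seawater at the top must be balanced by replacing crust with mantle at the base: d (ρ_c − ρ_w) = a (ρ_m − ρ_c).
d = a (ρ_m − ρ_c)/(ρ_c − ρ_w) = 14.9 km × 0.533/1.679 = 4.73 km.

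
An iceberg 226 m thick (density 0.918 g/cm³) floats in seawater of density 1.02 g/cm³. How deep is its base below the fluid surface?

203 m

Draft d = t ρ_obj/ρ_fluid = 226 m × 0.918/1.02 = 203 m.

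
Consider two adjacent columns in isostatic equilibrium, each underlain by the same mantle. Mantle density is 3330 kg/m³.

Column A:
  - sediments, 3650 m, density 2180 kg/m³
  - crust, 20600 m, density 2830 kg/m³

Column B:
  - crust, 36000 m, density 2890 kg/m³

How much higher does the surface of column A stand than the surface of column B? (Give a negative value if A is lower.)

For any compensation level in the mantle, the mantle terms cancel and isostasy reduces to e = (Σt_A − Σt_B) − (Σ(ρt)_A − Σ(ρt)_B) / ρ_m.
Σt_A = 24250 m; Σt_B = 36000 m; Σ(ρt)_A = 66255000; Σ(ρt)_B = 104040000 (in m·kg/m³).
e = (24250 − 36000) − (66255000 − 104040000) / 3330 = −403 m.

−403 m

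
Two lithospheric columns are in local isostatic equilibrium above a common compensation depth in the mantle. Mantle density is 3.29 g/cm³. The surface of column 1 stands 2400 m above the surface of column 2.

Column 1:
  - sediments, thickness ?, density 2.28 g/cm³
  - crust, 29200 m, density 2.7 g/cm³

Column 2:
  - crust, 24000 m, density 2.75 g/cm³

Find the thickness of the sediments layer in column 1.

3590 m

Take the compensation level at the base of the deeper column (depth z_c below the surface of column 1) and equate Σ ρ_i t_i down to z_c; mantle fills any gap and the z_c terms cancel.
Column 1: x×2.28 + 29200×2.7 + (z_c − 29200 − x)×3.29
Column 2: 2400×0 + 24000×2.75 + (z_c − 2400 − 24000)×3.29
The z_c×3.29 term appears on both sides and cancels. Collect the known terms of each column as K = Σ(ρt)_known − 3.29 × (depth of known layers): K_1 = 78840 − 3.29×29200 = −17228; K_2 = 66000 − 3.29×(2400 + 24000) = −20856.
Balance: K_1 − x×(3.29 − 2.28) = K_2, so x = (K_1 − K_2)/(3.29 − 2.28) = 3628/1.01 = 3590 m.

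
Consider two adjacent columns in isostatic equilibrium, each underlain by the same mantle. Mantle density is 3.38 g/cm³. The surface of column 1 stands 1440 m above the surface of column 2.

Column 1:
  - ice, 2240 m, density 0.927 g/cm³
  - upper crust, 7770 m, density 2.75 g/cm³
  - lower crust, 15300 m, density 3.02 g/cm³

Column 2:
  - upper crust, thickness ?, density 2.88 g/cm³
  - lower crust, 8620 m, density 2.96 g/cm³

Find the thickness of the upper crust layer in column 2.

14800 m

Take the compensation level at the base of the deeper column (depth z_c below the surface of column 1) and equate Σ ρ_i t_i down to z_c; mantle fills any gap and the z_c terms cancel.
Column 1: 2240×0.927 + 7770×2.75 + 15300×3.02 + (z_c − 25310)×3.38
Column 2: 1440×0 + x×2.88 + 8620×2.96 + (z_c − 1440 − 8620 − x)×3.38
The z_c×3.38 term appears on both sides and cancels. Collect the known terms of each column as K = Σ(ρt)_known − 3.38 × (depth of known layers): K_1 = 69649.98 − 3.38×25310 = −15897.82; K_2 = 25515.2 − 3.38×(1440 + 8620) = −8487.6.
Balance: K_1 = K_2 − x×(3.38 − 2.88), so x = (K_2 − K_1)/(3.38 − 2.88) = 7410.22/0.5 = 14800 m.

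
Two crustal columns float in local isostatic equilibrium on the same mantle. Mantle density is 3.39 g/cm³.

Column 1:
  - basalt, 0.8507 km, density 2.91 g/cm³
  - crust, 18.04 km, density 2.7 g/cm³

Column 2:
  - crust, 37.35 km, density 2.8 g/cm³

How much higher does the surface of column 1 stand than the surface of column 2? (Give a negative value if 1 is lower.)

For any compensation level in the mantle, the mantle terms cancel and isostasy reduces to e = (Σt_1 − Σt_2) − (Σ(ρt)_1 − Σ(ρt)_2) / ρ_m.
Σt_1 = 18.8907 km; Σt_2 = 37.35 km; Σ(ρt)_1 = 51.183537; Σ(ρt)_2 = 104.58 (in km·g/cm³).
e = (18.8907 − 37.35) − (51.183537 − 104.58) / 3.39 = −2.71 km.

−2.71 km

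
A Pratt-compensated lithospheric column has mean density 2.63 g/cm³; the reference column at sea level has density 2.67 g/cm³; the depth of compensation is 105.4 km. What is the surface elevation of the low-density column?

1.6 km

ρ_ref D = ρ (D + h) → h = D (ρ_ref − ρ)/ρ.
h = 105.4 km × (2.67 − 2.63)/2.63 = 1.6 km.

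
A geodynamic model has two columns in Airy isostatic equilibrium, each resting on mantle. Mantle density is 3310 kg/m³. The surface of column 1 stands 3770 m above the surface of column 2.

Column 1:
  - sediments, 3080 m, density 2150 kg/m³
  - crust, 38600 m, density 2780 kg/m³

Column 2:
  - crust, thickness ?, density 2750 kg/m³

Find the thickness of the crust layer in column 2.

Take the compensation level at the base of the deeper column (depth z_c below the surface of column 1) and equate Σ ρ_i t_i down to z_c; mantle fills any gap and the z_c terms cancel.
Column 1: 3080×2150 + 38600×2780 + (z_c − 41680)×3310
Column 2: 3770×0 + x×2750 + (z_c − 3770 − 0 − x)×3310
The z_c×3310 term appears on both sides and cancels. Collect the known terms of each column as K = Σ(ρt)_known − 3310 × (depth of known layers): K_1 = 113930000 − 3310×41680 = −24030800; K_2 = 0 − 3310×(3770 + 0) = −12478700.
Balance: K_1 = K_2 − x×(3310 − 2750), so x = (K_2 − K_1)/(3310 − 2750) = 11552100/560 = 20600 m.

20600 m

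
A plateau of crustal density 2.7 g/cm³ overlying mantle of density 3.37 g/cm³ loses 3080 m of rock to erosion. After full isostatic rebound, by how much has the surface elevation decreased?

Rebound u = e ρ_c/ρ_m = 3080 m × 2.7/3.37 = 2468 m.
Net surface drop = e − u = 3080 m − 2468 m = e (ρ_m − ρ_c)/ρ_m = 612 m.

612 m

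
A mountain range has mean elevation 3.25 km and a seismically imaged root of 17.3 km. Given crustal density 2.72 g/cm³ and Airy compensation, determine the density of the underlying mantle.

Airy balance: ρ_c h = (ρ_m − ρ_c) r → ρ_m = ρ_c (1 + h/r).
ρ_m = 2.72 × (1 + 3.25 km/17.3 km) = 3.23 g/cm³.

3.23 g/cm³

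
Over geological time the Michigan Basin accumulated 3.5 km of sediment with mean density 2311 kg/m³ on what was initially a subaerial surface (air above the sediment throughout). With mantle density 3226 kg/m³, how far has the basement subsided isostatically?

Subaerial load: s = t ρ_sed / ρ_m = 3.5 km × 2311/3226 = 2.51 km.

2.51 km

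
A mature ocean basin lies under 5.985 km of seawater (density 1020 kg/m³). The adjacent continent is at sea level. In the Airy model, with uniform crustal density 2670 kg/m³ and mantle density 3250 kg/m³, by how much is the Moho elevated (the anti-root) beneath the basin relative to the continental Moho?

Equating mass per unit area of the two columns: replacing crust with seawater at the top is compensated by replacing crust with mantle at the base: d (ρ_c − ρ_w) = a (ρ_m − ρ_c).
a = d (ρ_c − ρ_w)/(ρ_m − ρ_c) = 5.985 km × 1650/580 = 17 km.

17 km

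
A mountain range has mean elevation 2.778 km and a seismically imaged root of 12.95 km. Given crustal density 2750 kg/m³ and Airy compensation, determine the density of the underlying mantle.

Airy balance: ρ_c h = (ρ_m − ρ_c) r → ρ_m = ρ_c (1 + h/r).
ρ_m = 2750 × (1 + 2.778 km/12.95 km) = 3340 kg/m³.

3340 kg/m³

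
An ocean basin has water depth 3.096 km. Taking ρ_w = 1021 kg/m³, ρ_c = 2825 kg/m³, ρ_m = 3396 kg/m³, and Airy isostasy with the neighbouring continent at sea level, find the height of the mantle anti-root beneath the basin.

Equating mass per unit area of the two columns: replacing crust with seawater at the top is compensated by replacing crust with mantle at the base: d (ρ_c − ρ_w) = a (ρ_m − ρ_c).
a = d (ρ_c − ρ_w)/(ρ_m − ρ_c) = 3.096 km × 1804/571 = 9.78 km.

9.78 km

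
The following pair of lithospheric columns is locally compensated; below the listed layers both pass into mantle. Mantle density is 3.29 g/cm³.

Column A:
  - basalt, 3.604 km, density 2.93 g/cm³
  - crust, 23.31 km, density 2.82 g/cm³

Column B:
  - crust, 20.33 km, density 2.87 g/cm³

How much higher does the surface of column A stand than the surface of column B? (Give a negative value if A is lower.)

For any compensation level in the mantle, the mantle terms cancel and isostasy reduces to e = (Σt_A − Σt_B) − (Σ(ρt)_A − Σ(ρt)_B) / ρ_m.
Σt_A = 26.914 km; Σt_B = 20.33 km; Σ(ρt)_A = 76.29392; Σ(ρt)_B = 58.3471 (in km·g/cm³).
e = (26.914 − 20.33) − (76.29392 − 58.3471) / 3.29 = 1.13 km.

1.13 km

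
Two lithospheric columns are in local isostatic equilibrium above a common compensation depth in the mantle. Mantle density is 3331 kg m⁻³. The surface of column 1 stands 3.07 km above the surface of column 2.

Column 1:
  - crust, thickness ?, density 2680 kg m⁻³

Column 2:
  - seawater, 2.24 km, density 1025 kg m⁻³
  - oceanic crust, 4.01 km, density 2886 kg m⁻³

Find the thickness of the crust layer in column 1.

Take the compensation level at the base of the deeper column (depth z_c below the surface of column 1) and equate Σ ρ_i t_i down to z_c; mantle fills any gap and the z_c terms cancel.
Column 1: x×2680 + (z_c − 0 − x)×3331
Column 2: 3.07×0 + 2.24×1025 + 4.01×2886 + (z_c − 3.07 − 6.25)×3331
The z_c×3331 term appears on both sides and cancels. Collect the known terms of each column as K = Σ(ρt)_known − 3331 × (depth of known layers): K_1 = 0 − 3331×0 = 0; K_2 = 13868.86 − 3331×(3.07 + 6.25) = −17176.06.
Balance: K_1 − x×(3331 − 2680) = K_2, so x = (K_1 − K_2)/(3331 − 2680) = 17176.1/651 = 26.4 km.

26.4 km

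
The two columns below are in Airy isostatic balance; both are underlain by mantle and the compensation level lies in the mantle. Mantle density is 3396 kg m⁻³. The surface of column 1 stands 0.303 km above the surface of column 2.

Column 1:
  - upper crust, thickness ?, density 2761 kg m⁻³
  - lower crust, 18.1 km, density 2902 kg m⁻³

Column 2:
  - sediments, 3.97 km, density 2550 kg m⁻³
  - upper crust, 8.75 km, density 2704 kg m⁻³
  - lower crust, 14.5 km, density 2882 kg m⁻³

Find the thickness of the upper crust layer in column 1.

Take the compensation level at the base of the deeper column (depth z_c below the surface of column 1) and equate Σ ρ_i t_i down to z_c; mantle fills any gap and the z_c terms cancel.
Column 1: x×2761 + 18.1×2902 + (z_c − 18.1 − x)×3396
Column 2: 0.303×0 + 3.97×2550 + 8.75×2704 + 14.5×2882 + (z_c − 0.303 − 27.22)×3396
The z_c×3396 term appears on both sides and cancels. Collect the known terms of each column as K = Σ(ρt)_known − 3396 × (depth of known layers): K_1 = 52526.2 − 3396×18.1 = −8941.4; K_2 = 75572.5 − 3396×(0.303 + 27.22) = −17895.608.
Balance: K_1 − x×(3396 − 2761) = K_2, so x = (K_1 − K_2)/(3396 − 2761) = 8954.21/635 = 14.1 km.

14.1 km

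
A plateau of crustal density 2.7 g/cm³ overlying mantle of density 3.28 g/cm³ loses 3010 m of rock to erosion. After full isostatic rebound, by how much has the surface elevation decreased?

Rebound u = e ρ_c/ρ_m = 3010 m × 2.7/3.28 = 2478 m.
Net surface drop = e − u = 3010 m − 2478 m = e (ρ_m − ρ_c)/ρ_m = 532 m.

532 m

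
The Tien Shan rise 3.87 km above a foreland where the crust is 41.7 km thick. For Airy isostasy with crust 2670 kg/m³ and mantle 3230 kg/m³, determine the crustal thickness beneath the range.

64 km

Root depth r = h ρ_c / (ρ_m − ρ_c) = 3.87 km × 2670 / 560 = 18.45 km.
Total thickness = T + h + r = 41.7 km + 3.87 km + 18.45 km = 64 km.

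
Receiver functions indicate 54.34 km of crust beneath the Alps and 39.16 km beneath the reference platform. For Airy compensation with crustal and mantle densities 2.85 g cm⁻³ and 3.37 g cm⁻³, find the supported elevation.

2.34 km

Excess crust Δ = 54.34 km − 39.16 km = 15.18 km, split between elevation h and root r with h + r = Δ.
Airy balance ρ_c h = (ρ_m − ρ_c) r gives r = h ρ_c/(ρ_m − ρ_c), so h (1 + ρ_c/(ρ_m − ρ_c)) = Δ, i.e. h = Δ (ρ_m − ρ_c)/ρ_m.
h = 15.18 km × 0.52/3.37 = 2.34 km.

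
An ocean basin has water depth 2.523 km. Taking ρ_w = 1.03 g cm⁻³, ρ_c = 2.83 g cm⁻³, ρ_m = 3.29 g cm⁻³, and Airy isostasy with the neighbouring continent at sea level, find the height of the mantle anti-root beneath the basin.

Isostatic balance requires: replacing crust with seawater at the top is compensated by replacing crust with mantle at the base: d (ρ_c − ρ_w) = a (ρ_m − ρ_c).
a = d (ρ_c − ρ_w)/(ρ_m − ρ_c) = 2.523 km × 1.8/0.46 = 9.87 km.

9.87 km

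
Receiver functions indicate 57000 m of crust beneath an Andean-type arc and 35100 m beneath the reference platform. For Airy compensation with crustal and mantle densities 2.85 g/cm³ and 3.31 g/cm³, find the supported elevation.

Excess crust Δ = 57000 m − 35100 m = 21900 m, split between elevation h and root r with h + r = Δ.
Airy balance ρ_c h = (ρ_m − ρ_c) r gives r = h ρ_c/(ρ_m − ρ_c), so h (1 + ρ_c/(ρ_m − ρ_c)) = Δ, i.e. h = Δ (ρ_m − ρ_c)/ρ_m.
h = 21900 m × 0.46/3.31 = 3040 m.

3040 m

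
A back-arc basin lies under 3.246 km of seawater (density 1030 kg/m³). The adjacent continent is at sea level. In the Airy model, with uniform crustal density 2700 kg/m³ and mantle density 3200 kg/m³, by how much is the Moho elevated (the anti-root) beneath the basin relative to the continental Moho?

10.8 km

Isostatic balance requires: replacing crust with seawater at the top is compensated by replacing crust with mantle at the base: d (ρ_c − ρ_w) = a (ρ_m − ρ_c).
a = d (ρ_c − ρ_w)/(ρ_m − ρ_c) = 3.246 km × 1670/500 = 10.8 km.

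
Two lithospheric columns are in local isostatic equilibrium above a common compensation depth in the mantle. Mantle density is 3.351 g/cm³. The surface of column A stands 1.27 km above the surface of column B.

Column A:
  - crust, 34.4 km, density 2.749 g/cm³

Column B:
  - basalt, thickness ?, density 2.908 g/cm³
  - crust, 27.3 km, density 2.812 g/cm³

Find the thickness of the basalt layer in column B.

3.92 km

Take the compensation level at the base of the deeper column (depth z_c below the surface of column A) and equate Σ ρ_i t_i down to z_c; mantle fills any gap and the z_c terms cancel.
Column A: 34.4×2.749 + (z_c − 34.4)×3.351
Column B: 1.27×0 + x×2.908 + 27.3×2.812 + (z_c − 1.27 − 27.3 − x)×3.351
The z_c×3.351 term appears on both sides and cancels. Collect the known terms of each column as K = Σ(ρt)_known − 3.351 × (depth of known layers): K_A = 94.5656 − 3.351×34.4 = −20.7088; K_B = 76.7676 − 3.351×(1.27 + 27.3) = −18.97047.
Balance: K_A = K_B − x×(3.351 − 2.908), so x = (K_B − K_A)/(3.351 − 2.908) = 1.73833/0.443 = 3.92 km.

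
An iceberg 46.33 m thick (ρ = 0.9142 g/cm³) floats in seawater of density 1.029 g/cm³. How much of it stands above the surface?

Floating equilibrium: submerged depth d = t ρ_obj/ρ_fluid = 46.33 m × 0.9142/1.029 = 41.16 m.
Freeboard = t − d = 46.33 m − 41.16 m = 5.17 m.

5.17 m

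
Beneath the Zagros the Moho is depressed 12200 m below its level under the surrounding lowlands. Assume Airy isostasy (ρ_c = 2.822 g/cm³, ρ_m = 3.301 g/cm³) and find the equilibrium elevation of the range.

2070 m

For local isostatic compensation: ρ_c h = (ρ_m − ρ_c) r.
h = r (ρ_m − ρ_c) / ρ_c = 12200 m × (3.301 − 2.822) / 2.822 = 2070 m.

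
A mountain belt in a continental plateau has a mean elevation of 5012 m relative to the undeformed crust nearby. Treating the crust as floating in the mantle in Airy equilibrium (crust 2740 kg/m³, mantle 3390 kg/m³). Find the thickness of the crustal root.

21100 m

By Archimedes' principle applied to the lithosphere: the weight of the topography is balanced by the buoyancy of the root, ρ_c h = (ρ_m − ρ_c) r.
r = h · ρ_c / (ρ_m − ρ_c) = 5012 m × 2740 / (3390 − 2740) = 21100 m.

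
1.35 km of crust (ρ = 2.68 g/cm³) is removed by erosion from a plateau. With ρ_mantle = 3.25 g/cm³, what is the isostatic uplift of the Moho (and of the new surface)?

1.11 km

Unloading: uplift u = e ρ_c/ρ_m = 1.35 km × 2.68/3.25 = 1.11 km.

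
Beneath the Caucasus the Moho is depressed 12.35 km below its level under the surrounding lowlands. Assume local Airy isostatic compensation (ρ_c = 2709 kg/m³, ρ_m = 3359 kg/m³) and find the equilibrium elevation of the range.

2.96 km

Isostatic balance requires: ρ_c h = (ρ_m − ρ_c) r.
h = r (ρ_m − ρ_c) / ρ_c = 12.35 km × (3359 − 2709) / 2709 = 2.96 km.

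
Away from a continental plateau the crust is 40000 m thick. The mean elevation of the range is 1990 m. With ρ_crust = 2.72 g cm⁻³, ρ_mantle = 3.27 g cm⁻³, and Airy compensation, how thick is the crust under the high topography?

51800 m

Root depth r = h ρ_c / (ρ_m − ρ_c) = 1990 m × 2.72 / 0.55 = 9841 m.
Total thickness = T + h + r = 40000 m + 1990 m + 9841 m = 51800 m.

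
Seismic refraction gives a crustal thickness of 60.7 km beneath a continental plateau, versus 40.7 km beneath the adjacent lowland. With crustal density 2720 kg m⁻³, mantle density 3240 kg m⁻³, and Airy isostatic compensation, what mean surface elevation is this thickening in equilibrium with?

3.21 km

Excess crust Δ = 60.7 km − 40.7 km = 20 km, split between elevation h and root r with h + r = Δ.
Airy balance ρ_c h = (ρ_m − ρ_c) r gives r = h ρ_c/(ρ_m − ρ_c), so h (1 + ρ_c/(ρ_m − ρ_c)) = Δ, i.e. h = Δ (ρ_m − ρ_c)/ρ_m.
h = 20 km × 520/3240 = 3.21 km.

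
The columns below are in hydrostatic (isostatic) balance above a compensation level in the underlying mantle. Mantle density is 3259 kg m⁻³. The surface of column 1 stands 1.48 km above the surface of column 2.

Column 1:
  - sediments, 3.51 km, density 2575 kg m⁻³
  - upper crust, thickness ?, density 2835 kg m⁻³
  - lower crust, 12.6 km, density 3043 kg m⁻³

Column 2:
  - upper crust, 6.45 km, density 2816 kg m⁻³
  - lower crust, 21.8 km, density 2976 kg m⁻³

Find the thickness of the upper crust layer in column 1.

20.6 km

Take the compensation level at the base of the deeper column (depth z_c below the surface of column 1) and equate Σ ρ_i t_i down to z_c; mantle fills any gap and the z_c terms cancel.
Column 1: 3.51×2575 + x×2835 + 12.6×3043 + (z_c − 16.11 − x)×3259
Column 2: 1.48×0 + 6.45×2816 + 21.8×2976 + (z_c − 1.48 − 28.25)×3259
The z_c×3259 term appears on both sides and cancels. Collect the known terms of each column as K = Σ(ρt)_known − 3259 × (depth of known layers): K_1 = 47380.05 − 3259×16.11 = −5122.44; K_2 = 83040 − 3259×(1.48 + 28.25) = −13850.07.
Balance: K_1 − x×(3259 − 2835) = K_2, so x = (K_1 − K_2)/(3259 − 2835) = 8727.63/424 = 20.6 km.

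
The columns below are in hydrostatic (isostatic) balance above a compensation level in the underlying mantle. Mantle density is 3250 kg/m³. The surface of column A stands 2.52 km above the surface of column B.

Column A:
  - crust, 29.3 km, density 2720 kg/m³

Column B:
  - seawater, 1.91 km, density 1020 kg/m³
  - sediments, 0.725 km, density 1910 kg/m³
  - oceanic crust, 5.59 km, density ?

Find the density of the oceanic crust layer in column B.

2870 kg/m³

Take the compensation level at the base of the deeper column (depth z_c below the surface of column A) and equate Σ ρ_i t_i down to z_c; mantle fills any gap and the z_c terms cancel.
Column A: 29.3×2720 + (z_c − 29.3)×3250
Column B: 2.52×0 + 1.91×1020 + 0.725×1910 + 5.59×ρ + (z_c − 2.52 − 8.225)×3250
The z_c×3250 term appears on both sides and cancels. Collect the known terms of each column as K = Σ(ρt)_known − 3250 × (depth of known layers): K_A = 79696 − 3250×29.3 = −15529; K_B = 3332.95 − 3250×(2.52 + 8.225) = −31588.3.
Balance: K_A = K_B + 5.59×ρ, so ρ = (K_A − K_B)/5.59 = 16059.3/5.59 = 2870 kg/m³.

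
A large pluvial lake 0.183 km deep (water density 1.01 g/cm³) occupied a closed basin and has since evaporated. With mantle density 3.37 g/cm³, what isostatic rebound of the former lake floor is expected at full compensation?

0.0548 km

u = d ρ_w/ρ_m = 0.183 km × 1.01/3.37 = 0.0548 km.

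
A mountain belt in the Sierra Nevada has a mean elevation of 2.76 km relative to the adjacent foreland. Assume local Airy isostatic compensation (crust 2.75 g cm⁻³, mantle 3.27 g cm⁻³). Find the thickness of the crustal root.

14.6 km

Equating mass per unit area of the two columns: the weight of the topography is balanced by the buoyancy of the root, ρ_c h = (ρ_m − ρ_c) r.
r = h · ρ_c / (ρ_m − ρ_c) = 2.76 km × 2.75 / (3.27 − 2.75) = 14.6 km.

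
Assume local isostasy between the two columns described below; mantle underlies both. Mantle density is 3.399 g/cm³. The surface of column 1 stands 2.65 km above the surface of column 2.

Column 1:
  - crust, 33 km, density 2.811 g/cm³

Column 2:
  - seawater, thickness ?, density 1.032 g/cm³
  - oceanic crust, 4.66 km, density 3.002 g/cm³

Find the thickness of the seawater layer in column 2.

Take the compensation level at the base of the deeper column (depth z_c below the surface of column 1) and equate Σ ρ_i t_i down to z_c; mantle fills any gap and the z_c terms cancel.
Column 1: 33×2.811 + (z_c − 33)×3.399
Column 2: 2.65×0 + x×1.032 + 4.66×3.002 + (z_c − 2.65 − 4.66 − x)×3.399
The z_c×3.399 term appears on both sides and cancels. Collect the known terms of each column as K = Σ(ρt)_known − 3.399 × (depth of known layers): K_1 = 92.763 − 3.399×33 = −19.404; K_2 = 13.98932 − 3.399×(2.65 + 4.66) = −10.85737.
Balance: K_1 = K_2 − x×(3.399 − 1.032), so x = (K_2 − K_1)/(3.399 − 1.032) = 8.54663/2.367 = 3.61 km.

3.61 km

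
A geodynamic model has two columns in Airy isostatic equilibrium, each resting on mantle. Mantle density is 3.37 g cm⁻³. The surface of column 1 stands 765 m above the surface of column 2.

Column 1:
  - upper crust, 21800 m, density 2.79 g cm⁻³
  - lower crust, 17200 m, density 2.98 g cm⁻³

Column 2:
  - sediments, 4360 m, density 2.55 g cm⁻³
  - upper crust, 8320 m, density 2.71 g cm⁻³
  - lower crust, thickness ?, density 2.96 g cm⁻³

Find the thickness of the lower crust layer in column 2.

18800 m

Take the compensation level at the base of the deeper column (depth z_c below the surface of column 1) and equate Σ ρ_i t_i down to z_c; mantle fills any gap and the z_c terms cancel.
Column 1: 21800×2.79 + 17200×2.98 + (z_c − 39000)×3.37
Column 2: 765×0 + 4360×2.55 + 8320×2.71 + x×2.96 + (z_c − 765 − 12680 − x)×3.37
The z_c×3.37 term appears on both sides and cancels. Collect the known terms of each column as K = Σ(ρt)_known − 3.37 × (depth of known layers): K_1 = 112078 − 3.37×39000 = −19352; K_2 = 33665.2 − 3.37×(765 + 12680) = −11644.45.
Balance: K_1 = K_2 − x×(3.37 − 2.96), so x = (K_2 − K_1)/(3.37 − 2.96) = 7707.55/0.41 = 18800 m.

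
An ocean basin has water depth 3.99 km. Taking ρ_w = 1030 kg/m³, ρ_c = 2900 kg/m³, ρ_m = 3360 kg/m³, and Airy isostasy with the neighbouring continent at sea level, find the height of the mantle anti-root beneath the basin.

16.2 km

Isostatic balance requires: replacing crust with seawater at the top is compensated by replacing crust with mantle at the base: d (ρ_c − ρ_w) = a (ρ_m − ρ_c).
a = d (ρ_c − ρ_w)/(ρ_m − ρ_c) = 3.99 km × 1870/460 = 16.2 km.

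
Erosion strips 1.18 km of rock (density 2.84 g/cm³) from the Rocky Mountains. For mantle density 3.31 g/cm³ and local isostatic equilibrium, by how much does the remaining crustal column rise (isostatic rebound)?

1.01 km

Unloading: uplift u = e ρ_c/ρ_m = 1.18 km × 2.84/3.31 = 1.01 km.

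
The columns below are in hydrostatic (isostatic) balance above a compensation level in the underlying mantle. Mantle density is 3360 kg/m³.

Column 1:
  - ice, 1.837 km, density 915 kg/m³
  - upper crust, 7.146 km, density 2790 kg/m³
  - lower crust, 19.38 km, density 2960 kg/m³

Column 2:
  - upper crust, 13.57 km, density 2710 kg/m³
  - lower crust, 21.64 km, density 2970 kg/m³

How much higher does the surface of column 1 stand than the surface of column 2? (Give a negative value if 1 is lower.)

For any compensation level in the mantle, the mantle terms cancel and isostasy reduces to e = (Σt_1 − Σt_2) − (Σ(ρt)_1 − Σ(ρt)_2) / ρ_m.
Σt_1 = 28.363 km; Σt_2 = 35.21 km; Σ(ρt)_1 = 78982.995; Σ(ρt)_2 = 101045.5 (in km·kg/m³).
e = (28.363 − 35.21) − (78982.995 − 101045.5) / 3360 = −0.281 km.

−0.281 km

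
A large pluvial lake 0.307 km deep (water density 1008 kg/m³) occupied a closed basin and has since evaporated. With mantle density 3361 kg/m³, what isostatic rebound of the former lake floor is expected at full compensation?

u = d ρ_w/ρ_m = 0.307 km × 1008/3361 = 0.0921 km.

0.0921 km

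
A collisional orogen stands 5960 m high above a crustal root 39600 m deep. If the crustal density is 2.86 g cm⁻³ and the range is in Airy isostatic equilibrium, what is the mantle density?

3.29 g cm⁻³

Airy balance: ρ_c h = (ρ_m − ρ_c) r → ρ_m = ρ_c (1 + h/r).
ρ_m = 2.86 × (1 + 5960 m/39600 m) = 3.29 g cm⁻³.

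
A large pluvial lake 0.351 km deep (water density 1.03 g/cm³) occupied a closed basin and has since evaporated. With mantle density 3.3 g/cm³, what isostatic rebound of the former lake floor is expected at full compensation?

0.11 km

u = d ρ_w/ρ_m = 0.351 km × 1.03/3.3 = 0.11 km.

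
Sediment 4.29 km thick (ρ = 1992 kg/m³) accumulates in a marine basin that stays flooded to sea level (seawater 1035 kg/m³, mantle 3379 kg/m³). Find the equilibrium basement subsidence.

1.75 km

Submarine loading: the sediment displaces seawater, and the subsidence is in turn flooded, so s (ρ_m − ρ_w) = t (ρ_sed − ρ_w).
s = 4.29 km × (1992 − 1035) / (3379 − 1035) = 1.75 km.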